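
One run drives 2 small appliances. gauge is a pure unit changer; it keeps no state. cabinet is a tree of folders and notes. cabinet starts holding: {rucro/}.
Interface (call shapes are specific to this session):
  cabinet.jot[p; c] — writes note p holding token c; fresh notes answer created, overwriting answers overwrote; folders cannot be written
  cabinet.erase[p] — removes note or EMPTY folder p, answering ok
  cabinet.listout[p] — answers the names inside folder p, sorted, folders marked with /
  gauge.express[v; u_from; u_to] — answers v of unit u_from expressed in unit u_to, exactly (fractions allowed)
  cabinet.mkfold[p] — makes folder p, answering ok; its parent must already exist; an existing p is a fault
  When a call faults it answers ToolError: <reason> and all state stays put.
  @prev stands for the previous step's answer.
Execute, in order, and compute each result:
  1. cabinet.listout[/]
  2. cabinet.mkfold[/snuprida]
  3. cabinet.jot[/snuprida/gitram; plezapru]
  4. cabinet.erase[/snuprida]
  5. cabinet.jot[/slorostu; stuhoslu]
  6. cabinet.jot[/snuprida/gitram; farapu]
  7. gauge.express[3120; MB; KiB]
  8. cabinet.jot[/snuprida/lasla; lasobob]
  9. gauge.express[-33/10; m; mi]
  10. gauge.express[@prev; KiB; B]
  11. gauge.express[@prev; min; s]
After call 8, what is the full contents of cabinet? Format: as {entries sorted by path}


Answer: {rucro/, slorostu=stuhoslu, snuprida/, snuprida/gitram=farapu, snuprida/lasla=lasobob}

Derivation:
Next I call cabinet.listout(p→/), — result: [rucro/].
I try cabinet.mkfold(p→/snuprida), giving ok.
Invoking cabinet.jot(p→/snuprida/gitram, c→plezapru), which returns created.
Now I run cabinet.erase(p→/snuprida), which returns ToolError: not empty.
I call cabinet.jot(p→/slorostu, c→stuhoslu), giving created.
Next I call cabinet.jot(p→/snuprida/gitram, c→farapu), which returns overwrote.
I try gauge.express(v→3120, u_from→MB, u_to→KiB), yielding 3046875.
Using cabinet.jot(p→/snuprida/lasla, c→lasobob), → created.
Calling gauge.express(v→-33/10, u_from→m, u_to→mi), and get -25/12192.
I use gauge.express(v→@prev, u_from→KiB, u_to→B), and observe -800/381.
I invoke gauge.express(v→@prev, u_from→min, u_to→s), giving -16000/127.


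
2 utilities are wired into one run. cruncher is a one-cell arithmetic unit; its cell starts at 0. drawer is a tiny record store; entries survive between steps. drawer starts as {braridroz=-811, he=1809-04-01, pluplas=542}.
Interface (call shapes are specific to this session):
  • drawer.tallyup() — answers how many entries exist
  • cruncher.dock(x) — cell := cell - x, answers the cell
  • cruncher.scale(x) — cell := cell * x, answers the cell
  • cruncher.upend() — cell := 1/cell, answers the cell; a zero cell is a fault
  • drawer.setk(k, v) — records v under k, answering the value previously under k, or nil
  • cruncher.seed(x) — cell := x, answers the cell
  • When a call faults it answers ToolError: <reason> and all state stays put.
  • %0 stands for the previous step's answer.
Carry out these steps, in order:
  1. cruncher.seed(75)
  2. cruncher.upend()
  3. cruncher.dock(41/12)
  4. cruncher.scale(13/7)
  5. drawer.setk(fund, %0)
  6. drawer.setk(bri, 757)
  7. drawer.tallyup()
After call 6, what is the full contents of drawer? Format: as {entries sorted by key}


Answer: {braridroz=-811, bri=757, fund=-13273/2100, he=1809-04-01, pluplas=542}

Derivation:
CALL cruncher.seed[x: 75]
RET  75
CALL cruncher.upend[]
RET  1/75
CALL cruncher.dock[x: 41/12]
RET  -1021/300
CALL cruncher.scale[x: 13/7]
RET  -13273/2100
CALL drawer.setk[k: fund; v: %0]
RET  nil
CALL drawer.setk[k: bri; v: 757]
RET  nil
CALL drawer.tallyup[]
RET  5


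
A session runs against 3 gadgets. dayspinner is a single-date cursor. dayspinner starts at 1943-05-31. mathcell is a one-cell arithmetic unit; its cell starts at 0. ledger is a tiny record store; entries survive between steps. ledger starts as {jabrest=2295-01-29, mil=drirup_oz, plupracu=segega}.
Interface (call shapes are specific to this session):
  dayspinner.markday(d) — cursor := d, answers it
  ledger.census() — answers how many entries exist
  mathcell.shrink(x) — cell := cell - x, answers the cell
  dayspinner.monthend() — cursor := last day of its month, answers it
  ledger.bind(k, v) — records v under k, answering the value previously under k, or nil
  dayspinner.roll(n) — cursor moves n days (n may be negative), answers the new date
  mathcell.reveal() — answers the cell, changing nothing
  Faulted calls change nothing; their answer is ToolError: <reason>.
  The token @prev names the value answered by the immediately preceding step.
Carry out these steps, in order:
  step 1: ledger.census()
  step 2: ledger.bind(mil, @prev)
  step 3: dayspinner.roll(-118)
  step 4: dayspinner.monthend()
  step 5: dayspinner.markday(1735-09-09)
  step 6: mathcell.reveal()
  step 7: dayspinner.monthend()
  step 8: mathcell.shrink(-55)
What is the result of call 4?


Answer: 1943-02-28

Derivation:
Now I run ledger.census, yielding 3.
Next I call ledger.bind on k→mil, v→@prev, — result: drirup_oz.
I invoke dayspinner.roll on n→-118, yielding 1943-02-02.
Calling dayspinner.monthend: 1943-02-28.
I call dayspinner.markday on d→1735-09-09, and observe 1735-09-09.
I invoke mathcell.reveal(), which returns 0.
Invoking dayspinner.monthend(): 1735-09-30.
I try mathcell.shrink on x→-55, and get 55.


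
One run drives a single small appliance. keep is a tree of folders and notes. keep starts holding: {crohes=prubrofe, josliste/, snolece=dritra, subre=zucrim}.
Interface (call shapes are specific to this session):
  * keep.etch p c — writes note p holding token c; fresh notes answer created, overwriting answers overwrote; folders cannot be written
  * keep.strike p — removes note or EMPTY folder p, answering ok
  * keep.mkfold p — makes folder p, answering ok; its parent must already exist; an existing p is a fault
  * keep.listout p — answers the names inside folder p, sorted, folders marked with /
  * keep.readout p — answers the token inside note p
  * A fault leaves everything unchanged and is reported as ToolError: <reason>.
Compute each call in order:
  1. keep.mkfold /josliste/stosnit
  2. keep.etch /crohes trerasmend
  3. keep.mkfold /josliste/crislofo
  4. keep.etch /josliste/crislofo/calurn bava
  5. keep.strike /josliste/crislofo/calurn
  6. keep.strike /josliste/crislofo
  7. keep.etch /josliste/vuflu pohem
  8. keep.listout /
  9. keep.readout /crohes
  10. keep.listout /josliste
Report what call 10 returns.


Next I call keep.mkfold on /josliste/stosnit: ok.
I invoke keep.etch on /crohes, trerasmend, yielding overwrote.
Now I run keep.mkfold on /josliste/crislofo: ok.
Invoking keep.etch on /josliste/crislofo/calurn, bava, → created.
I run keep.strike on /josliste/crislofo/calurn, and get ok.
I run keep.strike on /josliste/crislofo, and get ok.
I use keep.etch on /josliste/vuflu, pohem, yielding created.
Calling keep.listout on /, and see [crohes, josliste/, snolece, subre].
I try keep.readout on /crohes, and get trerasmend.
I use keep.listout on /josliste, → [stosnit/, vuflu].

Answer: [stosnit/, vuflu]


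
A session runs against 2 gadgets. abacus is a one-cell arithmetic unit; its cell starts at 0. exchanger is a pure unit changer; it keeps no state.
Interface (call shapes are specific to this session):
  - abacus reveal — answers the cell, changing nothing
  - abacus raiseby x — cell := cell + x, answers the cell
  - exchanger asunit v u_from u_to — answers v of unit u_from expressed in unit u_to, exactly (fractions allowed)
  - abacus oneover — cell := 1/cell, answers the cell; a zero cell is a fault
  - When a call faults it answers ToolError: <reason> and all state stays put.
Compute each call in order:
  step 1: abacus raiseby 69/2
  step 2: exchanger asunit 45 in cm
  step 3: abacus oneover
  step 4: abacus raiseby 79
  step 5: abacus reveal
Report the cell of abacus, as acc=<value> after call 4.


-> abacus raiseby(x='69/2')
<- 69/2
-> exchanger asunit(v='45', u_from='in', u_to='cm')
<- 1143/10
-> abacus oneover()
<- 2/69
-> abacus raiseby(x='79')
<- 5453/69
-> abacus reveal()
<- 5453/69

Answer: acc=5453/69


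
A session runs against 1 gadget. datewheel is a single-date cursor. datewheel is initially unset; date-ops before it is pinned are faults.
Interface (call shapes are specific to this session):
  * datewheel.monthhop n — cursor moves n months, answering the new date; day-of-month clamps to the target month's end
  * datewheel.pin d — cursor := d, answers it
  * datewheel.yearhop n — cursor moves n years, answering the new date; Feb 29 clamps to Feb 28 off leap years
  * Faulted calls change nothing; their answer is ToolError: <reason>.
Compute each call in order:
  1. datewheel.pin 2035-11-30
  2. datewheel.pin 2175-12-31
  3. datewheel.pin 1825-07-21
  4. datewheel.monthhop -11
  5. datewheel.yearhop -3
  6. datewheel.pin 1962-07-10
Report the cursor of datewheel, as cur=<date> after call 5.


Answer: cur=1821-08-21

Derivation:
% datewheel.pin(d→2035-11-30) ~> 2035-11-30
% datewheel.pin(d→2175-12-31) ~> 2175-12-31
% datewheel.pin(d→1825-07-21) ~> 1825-07-21
% datewheel.monthhop(n→-11) ~> 1824-08-21
% datewheel.yearhop(n→-3) ~> 1821-08-21
% datewheel.pin(d→1962-07-10) ~> 1962-07-10


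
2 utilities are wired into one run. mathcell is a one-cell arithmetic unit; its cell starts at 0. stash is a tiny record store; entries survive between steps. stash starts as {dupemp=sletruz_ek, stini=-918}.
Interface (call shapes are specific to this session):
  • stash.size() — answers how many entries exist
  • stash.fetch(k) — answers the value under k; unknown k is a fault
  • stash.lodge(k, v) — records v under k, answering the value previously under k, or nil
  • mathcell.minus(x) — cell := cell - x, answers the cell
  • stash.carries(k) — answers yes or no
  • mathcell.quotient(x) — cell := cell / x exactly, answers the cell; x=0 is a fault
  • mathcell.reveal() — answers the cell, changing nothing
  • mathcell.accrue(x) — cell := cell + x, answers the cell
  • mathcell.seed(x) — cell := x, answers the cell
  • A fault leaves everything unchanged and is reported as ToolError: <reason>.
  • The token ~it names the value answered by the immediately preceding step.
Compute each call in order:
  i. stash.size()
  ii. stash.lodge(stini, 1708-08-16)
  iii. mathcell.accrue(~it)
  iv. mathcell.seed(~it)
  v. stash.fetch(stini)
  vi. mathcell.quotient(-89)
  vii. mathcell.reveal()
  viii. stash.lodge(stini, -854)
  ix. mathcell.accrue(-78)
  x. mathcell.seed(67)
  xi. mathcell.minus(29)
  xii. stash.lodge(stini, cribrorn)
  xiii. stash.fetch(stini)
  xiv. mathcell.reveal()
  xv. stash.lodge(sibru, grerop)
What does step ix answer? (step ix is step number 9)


;; 1. stash.size() : 2
;; 2. stash.lodge(k: stini, v: 1708-08-16) : -918
;; 3. mathcell.accrue(x: ~it) : -918
;; 4. mathcell.seed(x: ~it) : -918
;; 5. stash.fetch(k: stini) : 1708-08-16
;; 6. mathcell.quotient(x: -89) : 918/89
;; 7. mathcell.reveal() : 918/89
;; 8. stash.lodge(k: stini, v: -854) : 1708-08-16
;; 9. mathcell.accrue(x: -78) : -6024/89
;; 10. mathcell.seed(x: 67) : 67
;; 11. mathcell.minus(x: 29) : 38
;; 12. stash.lodge(k: stini, v: cribrorn) : -854
;; 13. stash.fetch(k: stini) : cribrorn
;; 14. mathcell.reveal() : 38
;; 15. stash.lodge(k: sibru, v: grerop) : nil

Answer: -6024/89


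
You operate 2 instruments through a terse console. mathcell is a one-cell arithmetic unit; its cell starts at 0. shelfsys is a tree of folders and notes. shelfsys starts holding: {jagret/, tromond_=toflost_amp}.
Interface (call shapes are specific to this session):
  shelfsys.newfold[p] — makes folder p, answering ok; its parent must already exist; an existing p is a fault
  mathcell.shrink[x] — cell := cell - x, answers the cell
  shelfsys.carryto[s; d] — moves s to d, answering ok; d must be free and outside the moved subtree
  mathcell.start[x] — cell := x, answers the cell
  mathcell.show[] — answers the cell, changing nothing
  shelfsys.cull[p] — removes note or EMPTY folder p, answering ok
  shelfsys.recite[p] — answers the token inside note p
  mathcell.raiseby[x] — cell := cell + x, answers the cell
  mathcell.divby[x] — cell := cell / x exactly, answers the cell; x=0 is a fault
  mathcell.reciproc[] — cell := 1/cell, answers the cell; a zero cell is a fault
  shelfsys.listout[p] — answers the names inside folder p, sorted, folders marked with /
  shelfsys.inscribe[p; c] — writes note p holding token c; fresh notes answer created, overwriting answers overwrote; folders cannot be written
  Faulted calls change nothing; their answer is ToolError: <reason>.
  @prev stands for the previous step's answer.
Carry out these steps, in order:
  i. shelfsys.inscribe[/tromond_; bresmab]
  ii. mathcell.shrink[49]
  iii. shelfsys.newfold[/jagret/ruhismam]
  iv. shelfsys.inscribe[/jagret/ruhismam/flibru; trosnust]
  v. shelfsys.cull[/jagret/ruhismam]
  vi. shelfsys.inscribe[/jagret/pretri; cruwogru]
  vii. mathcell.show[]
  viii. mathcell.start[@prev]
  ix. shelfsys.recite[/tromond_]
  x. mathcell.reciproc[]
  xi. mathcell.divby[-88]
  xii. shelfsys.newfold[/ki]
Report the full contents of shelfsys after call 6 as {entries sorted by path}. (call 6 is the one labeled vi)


CALL shelfsys.inscribe[p='/tromond_'; c='bresmab']
RET  overwrote
CALL mathcell.shrink[x='49']
RET  -49
CALL shelfsys.newfold[p='/jagret/ruhismam']
RET  ok
CALL shelfsys.inscribe[p='/jagret/ruhismam/flibru'; c='trosnust']
RET  created
CALL shelfsys.cull[p='/jagret/ruhismam']
RET  ToolError: not empty
CALL shelfsys.inscribe[p='/jagret/pretri'; c='cruwogru']
RET  created
CALL mathcell.show[]
RET  -49
CALL mathcell.start[x='@prev']
RET  -49
CALL shelfsys.recite[p='/tromond_']
RET  bresmab
CALL mathcell.reciproc[]
RET  -1/49
CALL mathcell.divby[x='-88']
RET  1/4312
CALL shelfsys.newfold[p='/ki']
RET  ok

Answer: {jagret/, jagret/pretri=cruwogru, jagret/ruhismam/, jagret/ruhismam/flibru=trosnust, tromond_=bresmab}


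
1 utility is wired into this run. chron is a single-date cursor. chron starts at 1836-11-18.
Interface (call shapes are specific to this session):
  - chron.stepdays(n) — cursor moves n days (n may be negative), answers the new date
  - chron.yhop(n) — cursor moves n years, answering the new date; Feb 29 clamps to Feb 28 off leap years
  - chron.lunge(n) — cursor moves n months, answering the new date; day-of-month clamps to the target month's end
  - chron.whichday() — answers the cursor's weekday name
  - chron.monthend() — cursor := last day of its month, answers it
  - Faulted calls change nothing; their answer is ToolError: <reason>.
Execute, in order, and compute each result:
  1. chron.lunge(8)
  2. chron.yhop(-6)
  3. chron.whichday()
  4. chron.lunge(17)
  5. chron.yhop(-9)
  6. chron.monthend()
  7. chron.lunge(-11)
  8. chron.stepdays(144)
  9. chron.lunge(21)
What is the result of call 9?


% 1. lunge(n='8') ~> 1837-07-18
% 2. yhop(n='-6') ~> 1831-07-18
% 3. whichday() ~> Monday
% 4. lunge(n='17') ~> 1832-12-18
% 5. yhop(n='-9') ~> 1823-12-18
% 6. monthend() ~> 1823-12-31
% 7. lunge(n='-11') ~> 1823-01-31
% 8. stepdays(n='144') ~> 1823-06-24
% 9. lunge(n='21') ~> 1825-03-24

Answer: 1825-03-24


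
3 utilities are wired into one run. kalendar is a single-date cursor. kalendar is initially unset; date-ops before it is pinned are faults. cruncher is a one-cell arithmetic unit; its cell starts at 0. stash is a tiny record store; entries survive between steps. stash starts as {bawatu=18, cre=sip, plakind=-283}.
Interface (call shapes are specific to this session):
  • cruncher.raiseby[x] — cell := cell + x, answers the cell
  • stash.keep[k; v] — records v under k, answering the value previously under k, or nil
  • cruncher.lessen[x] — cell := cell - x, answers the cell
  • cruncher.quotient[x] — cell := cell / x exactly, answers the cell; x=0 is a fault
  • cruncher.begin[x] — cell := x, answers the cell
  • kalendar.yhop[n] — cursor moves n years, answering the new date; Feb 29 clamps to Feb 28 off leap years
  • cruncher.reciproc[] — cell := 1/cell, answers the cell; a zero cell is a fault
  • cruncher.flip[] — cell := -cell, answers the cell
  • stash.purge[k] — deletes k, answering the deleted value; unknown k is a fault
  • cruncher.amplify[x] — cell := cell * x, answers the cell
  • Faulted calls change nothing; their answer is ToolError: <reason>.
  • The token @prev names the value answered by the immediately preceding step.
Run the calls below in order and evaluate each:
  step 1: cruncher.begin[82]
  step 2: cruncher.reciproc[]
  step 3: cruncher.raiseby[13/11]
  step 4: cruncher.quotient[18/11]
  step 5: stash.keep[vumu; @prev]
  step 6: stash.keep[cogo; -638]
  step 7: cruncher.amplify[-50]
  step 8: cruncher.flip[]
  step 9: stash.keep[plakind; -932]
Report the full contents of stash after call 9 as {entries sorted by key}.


CALL begin[82]
RET  82
CALL reciproc[]
RET  1/82
CALL raiseby[13/11]
RET  1077/902
CALL quotient[18/11]
RET  359/492
CALL keep[vumu; @prev]
RET  nil
CALL keep[cogo; -638]
RET  nil
CALL amplify[-50]
RET  -8975/246
CALL flip[]
RET  8975/246
CALL keep[plakind; -932]
RET  -283

Answer: {bawatu=18, cogo=-638, cre=sip, plakind=-932, vumu=359/492}


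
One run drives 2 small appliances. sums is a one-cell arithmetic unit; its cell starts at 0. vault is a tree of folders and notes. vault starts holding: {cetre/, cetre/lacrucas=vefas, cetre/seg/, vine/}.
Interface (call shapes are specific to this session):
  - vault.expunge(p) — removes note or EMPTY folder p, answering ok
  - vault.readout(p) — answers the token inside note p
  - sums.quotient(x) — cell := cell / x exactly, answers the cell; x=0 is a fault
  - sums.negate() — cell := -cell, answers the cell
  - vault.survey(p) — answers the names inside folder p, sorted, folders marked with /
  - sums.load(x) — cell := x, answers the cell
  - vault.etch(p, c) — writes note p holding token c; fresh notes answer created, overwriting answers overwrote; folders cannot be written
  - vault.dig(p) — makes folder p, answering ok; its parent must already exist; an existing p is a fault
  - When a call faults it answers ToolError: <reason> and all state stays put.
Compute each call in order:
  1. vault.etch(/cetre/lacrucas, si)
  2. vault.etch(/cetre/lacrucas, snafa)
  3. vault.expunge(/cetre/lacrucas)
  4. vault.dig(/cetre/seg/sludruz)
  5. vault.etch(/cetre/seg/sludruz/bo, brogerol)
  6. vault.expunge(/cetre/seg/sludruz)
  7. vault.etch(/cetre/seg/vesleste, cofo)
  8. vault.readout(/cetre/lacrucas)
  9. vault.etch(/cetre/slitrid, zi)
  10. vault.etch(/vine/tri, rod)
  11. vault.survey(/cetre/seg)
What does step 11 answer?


~$ etch p: /cetre/lacrucas c: si
= overwrote
~$ etch p: /cetre/lacrucas c: snafa
= overwrote
~$ expunge p: /cetre/lacrucas
= ok
~$ dig p: /cetre/seg/sludruz
= ok
~$ etch p: /cetre/seg/sludruz/bo c: brogerol
= created
~$ expunge p: /cetre/seg/sludruz
= ToolError: not empty
~$ etch p: /cetre/seg/vesleste c: cofo
= created
~$ readout p: /cetre/lacrucas
= ToolError: not found
~$ etch p: /cetre/slitrid c: zi
= created
~$ etch p: /vine/tri c: rod
= created
~$ survey p: /cetre/seg
= [sludruz/, vesleste]

Answer: [sludruz/, vesleste]


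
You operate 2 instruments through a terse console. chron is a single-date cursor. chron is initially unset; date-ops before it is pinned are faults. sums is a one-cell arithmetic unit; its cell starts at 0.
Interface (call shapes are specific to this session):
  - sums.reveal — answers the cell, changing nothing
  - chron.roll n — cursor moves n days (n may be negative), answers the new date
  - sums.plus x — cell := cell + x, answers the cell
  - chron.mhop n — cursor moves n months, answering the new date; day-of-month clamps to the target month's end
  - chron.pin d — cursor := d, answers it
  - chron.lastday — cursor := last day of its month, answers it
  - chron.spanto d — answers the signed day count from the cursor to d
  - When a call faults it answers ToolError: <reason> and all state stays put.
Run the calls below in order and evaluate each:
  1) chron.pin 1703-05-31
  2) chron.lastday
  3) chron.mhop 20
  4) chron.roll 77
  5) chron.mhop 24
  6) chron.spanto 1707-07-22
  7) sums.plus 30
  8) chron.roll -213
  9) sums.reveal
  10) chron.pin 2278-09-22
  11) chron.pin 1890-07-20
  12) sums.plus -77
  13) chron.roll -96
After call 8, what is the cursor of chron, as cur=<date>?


Answer: cur=1706-09-17

Derivation:
% chron.pin(d: 1703-05-31) == 1703-05-31
% chron.lastday() == 1703-05-31
% chron.mhop(n: 20) == 1705-01-31
% chron.roll(n: 77) == 1705-04-18
% chron.mhop(n: 24) == 1707-04-18
% chron.spanto(d: 1707-07-22) == 95
% sums.plus(x: 30) == 30
% chron.roll(n: -213) == 1706-09-17
% sums.reveal() == 30
% chron.pin(d: 2278-09-22) == 2278-09-22
% chron.pin(d: 1890-07-20) == 1890-07-20
% sums.plus(x: -77) == -47
% chron.roll(n: -96) == 1890-04-15


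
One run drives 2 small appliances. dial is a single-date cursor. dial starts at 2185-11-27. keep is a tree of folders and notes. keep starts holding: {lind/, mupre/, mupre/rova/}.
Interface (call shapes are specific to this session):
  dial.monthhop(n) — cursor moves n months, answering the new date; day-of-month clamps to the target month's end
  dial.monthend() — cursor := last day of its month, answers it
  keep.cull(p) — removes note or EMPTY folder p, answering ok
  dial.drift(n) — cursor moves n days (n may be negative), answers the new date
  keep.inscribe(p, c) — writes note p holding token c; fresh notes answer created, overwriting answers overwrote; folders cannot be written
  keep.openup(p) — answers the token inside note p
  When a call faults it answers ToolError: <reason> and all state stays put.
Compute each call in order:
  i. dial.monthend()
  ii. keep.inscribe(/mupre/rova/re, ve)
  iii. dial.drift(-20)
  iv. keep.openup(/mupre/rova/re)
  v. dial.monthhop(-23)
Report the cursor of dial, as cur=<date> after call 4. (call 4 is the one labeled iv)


Answer: cur=2185-11-10

Derivation:
Invoking dial.monthend(), → 2185-11-30.
I use keep.inscribe(p='/mupre/rova/re', c='ve'), and get created.
I use dial.drift(n='-20'): 2185-11-10.
Calling keep.openup(p='/mupre/rova/re'), and see ve.
I invoke dial.monthhop(n='-23'), yielding 2183-12-10.


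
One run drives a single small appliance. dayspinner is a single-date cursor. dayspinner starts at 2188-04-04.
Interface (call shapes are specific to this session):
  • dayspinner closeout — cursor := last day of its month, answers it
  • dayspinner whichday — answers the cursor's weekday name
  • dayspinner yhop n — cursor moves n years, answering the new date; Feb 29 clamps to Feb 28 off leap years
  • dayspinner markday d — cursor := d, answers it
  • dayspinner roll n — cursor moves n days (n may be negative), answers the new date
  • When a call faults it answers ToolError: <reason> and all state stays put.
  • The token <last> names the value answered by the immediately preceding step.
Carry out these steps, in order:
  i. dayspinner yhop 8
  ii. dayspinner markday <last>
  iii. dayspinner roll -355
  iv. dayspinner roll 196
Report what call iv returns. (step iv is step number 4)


Now I run dayspinner yhop on n=8, giving 2196-04-04.
I try dayspinner markday on d=<last>, and see 2196-04-04.
Using dayspinner roll on n=-355, and observe 2195-04-15.
I run dayspinner roll on n=196, and see 2195-10-28.

Answer: 2195-10-28


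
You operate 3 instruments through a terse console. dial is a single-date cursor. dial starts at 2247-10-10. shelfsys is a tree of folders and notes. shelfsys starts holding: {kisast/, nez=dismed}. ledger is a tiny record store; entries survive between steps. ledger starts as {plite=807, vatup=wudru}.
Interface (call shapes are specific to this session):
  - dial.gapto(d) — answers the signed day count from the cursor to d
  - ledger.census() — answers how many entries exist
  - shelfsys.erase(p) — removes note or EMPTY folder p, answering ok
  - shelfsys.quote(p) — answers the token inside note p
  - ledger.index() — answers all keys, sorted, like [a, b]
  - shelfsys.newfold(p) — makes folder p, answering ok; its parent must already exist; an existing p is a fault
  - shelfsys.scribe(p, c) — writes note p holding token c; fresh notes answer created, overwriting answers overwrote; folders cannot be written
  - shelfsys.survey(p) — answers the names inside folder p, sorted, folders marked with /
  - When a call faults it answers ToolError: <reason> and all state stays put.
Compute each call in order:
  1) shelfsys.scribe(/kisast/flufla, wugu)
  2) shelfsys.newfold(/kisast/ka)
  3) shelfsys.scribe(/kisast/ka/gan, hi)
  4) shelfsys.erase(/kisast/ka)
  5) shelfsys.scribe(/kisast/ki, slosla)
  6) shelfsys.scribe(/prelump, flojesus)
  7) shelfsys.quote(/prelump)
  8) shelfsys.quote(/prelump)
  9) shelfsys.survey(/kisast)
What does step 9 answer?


Answer: [flufla, ka/, ki]

Derivation:
→ shelfsys.scribe(p='/kisast/flufla', c='wugu')
← created
→ shelfsys.newfold(p='/kisast/ka')
← ok
→ shelfsys.scribe(p='/kisast/ka/gan', c='hi')
← created
→ shelfsys.erase(p='/kisast/ka')
← ToolError: not empty
→ shelfsys.scribe(p='/kisast/ki', c='slosla')
← created
→ shelfsys.scribe(p='/prelump', c='flojesus')
← created
→ shelfsys.quote(p='/prelump')
← flojesus
→ shelfsys.quote(p='/prelump')
← flojesus
→ shelfsys.survey(p='/kisast')
← [flufla, ka/, ki]


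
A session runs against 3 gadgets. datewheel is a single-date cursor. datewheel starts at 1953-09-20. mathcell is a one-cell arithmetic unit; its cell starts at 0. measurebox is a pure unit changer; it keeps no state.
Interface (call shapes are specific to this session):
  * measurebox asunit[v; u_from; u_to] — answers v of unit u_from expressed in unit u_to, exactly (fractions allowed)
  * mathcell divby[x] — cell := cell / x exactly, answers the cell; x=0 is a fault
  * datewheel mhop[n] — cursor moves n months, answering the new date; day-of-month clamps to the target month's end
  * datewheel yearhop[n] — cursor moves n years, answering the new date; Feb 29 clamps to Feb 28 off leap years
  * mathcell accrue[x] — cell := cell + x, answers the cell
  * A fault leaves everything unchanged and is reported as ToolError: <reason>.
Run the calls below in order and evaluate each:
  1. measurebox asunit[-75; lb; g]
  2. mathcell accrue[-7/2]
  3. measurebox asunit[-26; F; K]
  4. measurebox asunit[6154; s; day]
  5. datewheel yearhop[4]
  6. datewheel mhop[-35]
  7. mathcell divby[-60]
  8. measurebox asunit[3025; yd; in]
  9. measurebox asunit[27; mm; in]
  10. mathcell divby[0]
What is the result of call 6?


Answer: 1954-10-20

Derivation:
! 1. measurebox asunit(v: -75, u_from: lb, u_to: g) == -136077711/4000
! 2. mathcell accrue(x: -7/2) == -7/2
! 3. measurebox asunit(v: -26, u_from: F, u_to: K) == 43367/180
! 4. measurebox asunit(v: 6154, u_from: s, u_to: day) == 3077/43200
! 5. datewheel yearhop(n: 4) == 1957-09-20
! 6. datewheel mhop(n: -35) == 1954-10-20
! 7. mathcell divby(x: -60) == 7/120
! 8. measurebox asunit(v: 3025, u_from: yd, u_to: in) == 108900
! 9. measurebox asunit(v: 27, u_from: mm, u_to: in) == 135/127
! 10. mathcell divby(x: 0) == ToolError: division by zero


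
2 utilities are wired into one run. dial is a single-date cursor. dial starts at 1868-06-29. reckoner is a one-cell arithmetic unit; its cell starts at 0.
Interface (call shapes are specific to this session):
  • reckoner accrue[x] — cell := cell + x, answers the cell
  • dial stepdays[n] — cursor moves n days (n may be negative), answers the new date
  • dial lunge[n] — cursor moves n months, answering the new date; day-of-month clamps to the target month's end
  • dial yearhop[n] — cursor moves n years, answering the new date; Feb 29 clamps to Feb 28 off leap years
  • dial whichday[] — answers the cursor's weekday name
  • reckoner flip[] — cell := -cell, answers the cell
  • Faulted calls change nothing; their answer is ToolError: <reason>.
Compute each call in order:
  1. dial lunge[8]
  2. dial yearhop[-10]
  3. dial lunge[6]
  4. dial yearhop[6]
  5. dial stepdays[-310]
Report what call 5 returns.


Answer: 1864-10-22

Derivation:
==> dial lunge(8)
<== 1869-02-28
==> dial yearhop(-10)
<== 1859-02-28
==> dial lunge(6)
<== 1859-08-28
==> dial yearhop(6)
<== 1865-08-28
==> dial stepdays(-310)
<== 1864-10-22


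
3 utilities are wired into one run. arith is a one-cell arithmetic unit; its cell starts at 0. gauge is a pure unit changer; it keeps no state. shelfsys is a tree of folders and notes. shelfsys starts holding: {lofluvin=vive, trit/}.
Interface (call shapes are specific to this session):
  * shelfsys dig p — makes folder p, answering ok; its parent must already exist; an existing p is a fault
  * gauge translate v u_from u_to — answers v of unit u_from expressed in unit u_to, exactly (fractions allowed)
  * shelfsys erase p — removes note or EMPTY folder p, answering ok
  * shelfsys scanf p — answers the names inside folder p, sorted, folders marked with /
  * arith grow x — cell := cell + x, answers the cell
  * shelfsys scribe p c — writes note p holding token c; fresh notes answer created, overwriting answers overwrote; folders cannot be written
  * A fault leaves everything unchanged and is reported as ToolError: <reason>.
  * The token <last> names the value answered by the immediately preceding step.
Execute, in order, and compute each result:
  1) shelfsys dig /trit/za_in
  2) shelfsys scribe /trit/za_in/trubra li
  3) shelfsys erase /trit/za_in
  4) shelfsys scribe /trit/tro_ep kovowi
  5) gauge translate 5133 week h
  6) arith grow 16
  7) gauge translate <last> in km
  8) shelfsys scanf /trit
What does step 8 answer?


Answer: [tro_ep, za_in/]

Derivation:
Then shelfsys dig using p=/trit/za_in, giving ok.
I invoke shelfsys scribe using p=/trit/za_in/trubra, c=li, — result: created.
I call shelfsys erase using p=/trit/za_in, giving ToolError: not empty.
I invoke shelfsys scribe using p=/trit/tro_ep, c=kovowi, → created.
Using gauge translate using v=5133, u_from=week, u_to=h, and observe 862344.
Next I call arith grow using x=16, and see 16.
Next I call gauge translate using v=<last>, u_from=in, u_to=km, → 127/312500.
Calling shelfsys scanf using p=/trit: [tro_ep, za_in/].


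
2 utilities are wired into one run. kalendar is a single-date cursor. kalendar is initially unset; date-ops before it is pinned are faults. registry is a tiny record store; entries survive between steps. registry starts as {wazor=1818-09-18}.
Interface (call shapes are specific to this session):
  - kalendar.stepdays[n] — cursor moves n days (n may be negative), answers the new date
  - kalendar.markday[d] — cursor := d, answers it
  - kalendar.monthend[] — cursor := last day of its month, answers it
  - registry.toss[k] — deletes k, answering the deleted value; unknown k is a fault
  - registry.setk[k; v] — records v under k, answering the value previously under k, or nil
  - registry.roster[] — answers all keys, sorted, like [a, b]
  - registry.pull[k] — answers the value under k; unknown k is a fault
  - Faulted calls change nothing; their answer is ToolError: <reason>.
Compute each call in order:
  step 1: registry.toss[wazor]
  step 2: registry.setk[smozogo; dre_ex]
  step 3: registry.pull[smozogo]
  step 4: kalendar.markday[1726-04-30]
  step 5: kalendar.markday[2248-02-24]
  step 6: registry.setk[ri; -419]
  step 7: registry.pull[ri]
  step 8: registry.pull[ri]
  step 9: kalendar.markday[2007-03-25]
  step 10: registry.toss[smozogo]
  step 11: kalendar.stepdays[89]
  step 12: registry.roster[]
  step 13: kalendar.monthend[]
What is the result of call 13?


% 1. registry.toss(k=wazor) : 1818-09-18
% 2. registry.setk(k=smozogo, v=dre_ex) : nil
% 3. registry.pull(k=smozogo) : dre_ex
% 4. kalendar.markday(d=1726-04-30) : 1726-04-30
% 5. kalendar.markday(d=2248-02-24) : 2248-02-24
% 6. registry.setk(k=ri, v=-419) : nil
% 7. registry.pull(k=ri) : -419
% 8. registry.pull(k=ri) : -419
% 9. kalendar.markday(d=2007-03-25) : 2007-03-25
% 10. registry.toss(k=smozogo) : dre_ex
% 11. kalendar.stepdays(n=89) : 2007-06-22
% 12. registry.roster() : [ri]
% 13. kalendar.monthend() : 2007-06-30

Answer: 2007-06-30


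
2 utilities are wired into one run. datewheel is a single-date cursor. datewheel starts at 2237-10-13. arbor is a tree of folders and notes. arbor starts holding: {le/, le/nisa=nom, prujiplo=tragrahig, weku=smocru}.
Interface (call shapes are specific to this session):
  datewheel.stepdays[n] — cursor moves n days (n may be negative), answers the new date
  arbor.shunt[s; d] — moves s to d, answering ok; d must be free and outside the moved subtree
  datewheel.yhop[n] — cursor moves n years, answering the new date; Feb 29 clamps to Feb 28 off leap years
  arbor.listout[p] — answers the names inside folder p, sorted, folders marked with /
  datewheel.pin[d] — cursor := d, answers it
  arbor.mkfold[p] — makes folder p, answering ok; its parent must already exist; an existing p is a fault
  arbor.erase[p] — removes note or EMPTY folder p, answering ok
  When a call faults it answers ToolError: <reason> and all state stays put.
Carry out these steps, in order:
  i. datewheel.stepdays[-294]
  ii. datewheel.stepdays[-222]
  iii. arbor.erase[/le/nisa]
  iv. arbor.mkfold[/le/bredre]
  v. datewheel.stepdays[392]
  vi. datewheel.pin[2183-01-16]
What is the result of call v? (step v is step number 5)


Answer: 2237-06-11

Derivation:
Do: datewheel.stepdays[-294]
See: 2236-12-23
Do: datewheel.stepdays[-222]
See: 2236-05-15
Do: arbor.erase[/le/nisa]
See: ok
Do: arbor.mkfold[/le/bredre]
See: ok
Do: datewheel.stepdays[392]
See: 2237-06-11
Do: datewheel.pin[2183-01-16]
See: 2183-01-16


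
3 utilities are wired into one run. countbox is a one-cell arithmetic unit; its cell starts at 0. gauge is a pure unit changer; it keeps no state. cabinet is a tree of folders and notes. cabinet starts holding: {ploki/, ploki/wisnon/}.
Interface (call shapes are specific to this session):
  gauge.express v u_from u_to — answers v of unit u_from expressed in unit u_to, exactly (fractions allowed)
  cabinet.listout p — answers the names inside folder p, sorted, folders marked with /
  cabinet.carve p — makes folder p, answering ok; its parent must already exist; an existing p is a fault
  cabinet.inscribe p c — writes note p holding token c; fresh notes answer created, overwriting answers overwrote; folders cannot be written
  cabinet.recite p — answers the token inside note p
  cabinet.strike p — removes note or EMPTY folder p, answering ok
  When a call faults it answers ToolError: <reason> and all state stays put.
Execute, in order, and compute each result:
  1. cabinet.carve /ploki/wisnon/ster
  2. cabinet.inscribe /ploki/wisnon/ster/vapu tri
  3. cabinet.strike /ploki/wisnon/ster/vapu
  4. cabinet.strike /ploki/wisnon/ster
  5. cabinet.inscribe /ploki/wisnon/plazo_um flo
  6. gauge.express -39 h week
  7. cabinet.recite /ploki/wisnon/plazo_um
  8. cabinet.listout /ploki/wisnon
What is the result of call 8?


> carve p='/ploki/wisnon/ster'
:: ok
> inscribe p='/ploki/wisnon/ster/vapu' c='tri'
:: created
> strike p='/ploki/wisnon/ster/vapu'
:: ok
> strike p='/ploki/wisnon/ster'
:: ok
> inscribe p='/ploki/wisnon/plazo_um' c='flo'
:: created
> express v='-39' u_from='h' u_to='week'
:: -13/56
> recite p='/ploki/wisnon/plazo_um'
:: flo
> listout p='/ploki/wisnon'
:: [plazo_um]

Answer: [plazo_um]


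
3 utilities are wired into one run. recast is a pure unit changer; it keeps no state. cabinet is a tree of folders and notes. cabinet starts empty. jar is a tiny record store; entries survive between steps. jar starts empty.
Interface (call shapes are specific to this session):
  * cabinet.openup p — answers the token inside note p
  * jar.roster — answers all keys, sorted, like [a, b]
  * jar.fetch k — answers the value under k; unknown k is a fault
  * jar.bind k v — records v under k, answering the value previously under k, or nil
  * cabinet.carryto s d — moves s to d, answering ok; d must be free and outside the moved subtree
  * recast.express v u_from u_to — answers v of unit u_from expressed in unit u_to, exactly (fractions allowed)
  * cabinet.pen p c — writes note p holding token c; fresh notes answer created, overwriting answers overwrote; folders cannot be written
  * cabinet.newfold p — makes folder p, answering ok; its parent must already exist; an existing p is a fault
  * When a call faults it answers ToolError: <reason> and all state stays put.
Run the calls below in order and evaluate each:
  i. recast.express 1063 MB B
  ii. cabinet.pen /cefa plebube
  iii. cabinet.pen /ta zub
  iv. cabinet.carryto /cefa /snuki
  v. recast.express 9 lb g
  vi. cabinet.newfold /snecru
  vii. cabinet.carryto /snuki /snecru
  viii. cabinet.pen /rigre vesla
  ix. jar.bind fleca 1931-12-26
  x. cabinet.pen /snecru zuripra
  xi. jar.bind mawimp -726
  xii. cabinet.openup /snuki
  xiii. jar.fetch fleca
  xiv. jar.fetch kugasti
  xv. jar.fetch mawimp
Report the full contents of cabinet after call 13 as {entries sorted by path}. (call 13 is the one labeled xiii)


Step: express[v→1063; u_from→MB; u_to→B]
Result: 1063000000
Step: pen[p→/cefa; c→plebube]
Result: created
Step: pen[p→/ta; c→zub]
Result: created
Step: carryto[s→/cefa; d→/snuki]
Result: ok
Step: express[v→9; u_from→lb; u_to→g]
Result: 408233133/100000
Step: newfold[p→/snecru]
Result: ok
Step: carryto[s→/snuki; d→/snecru]
Result: ToolError: exists
Step: pen[p→/rigre; c→vesla]
Result: created
Step: bind[k→fleca; v→1931-12-26]
Result: nil
Step: pen[p→/snecru; c→zuripra]
Result: ToolError: is a directory
Step: bind[k→mawimp; v→-726]
Result: nil
Step: openup[p→/snuki]
Result: plebube
Step: fetch[k→fleca]
Result: 1931-12-26
Step: fetch[k→kugasti]
Result: ToolError: no such key kugasti
Step: fetch[k→mawimp]
Result: -726

Answer: {rigre=vesla, snecru/, snuki=plebube, ta=zub}


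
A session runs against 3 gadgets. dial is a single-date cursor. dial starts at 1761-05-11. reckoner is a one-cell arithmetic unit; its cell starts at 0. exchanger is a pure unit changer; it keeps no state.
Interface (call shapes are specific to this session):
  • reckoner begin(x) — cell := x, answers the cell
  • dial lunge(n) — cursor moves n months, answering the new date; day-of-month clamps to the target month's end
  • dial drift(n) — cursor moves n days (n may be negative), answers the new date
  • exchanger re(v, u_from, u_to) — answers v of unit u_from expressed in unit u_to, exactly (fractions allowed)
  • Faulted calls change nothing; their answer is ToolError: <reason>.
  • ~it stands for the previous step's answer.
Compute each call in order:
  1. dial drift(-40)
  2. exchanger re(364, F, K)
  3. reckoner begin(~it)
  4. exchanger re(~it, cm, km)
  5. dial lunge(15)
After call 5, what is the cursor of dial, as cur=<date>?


Act: dial drift[n: -40]
Obs: 1761-04-01
Act: exchanger re[v: 364; u_from: F; u_to: K]
Obs: 82367/180
Act: reckoner begin[x: ~it]
Obs: 82367/180
Act: exchanger re[v: ~it; u_from: cm; u_to: km]
Obs: 82367/18000000
Act: dial lunge[n: 15]
Obs: 1762-07-01

Answer: cur=1762-07-01


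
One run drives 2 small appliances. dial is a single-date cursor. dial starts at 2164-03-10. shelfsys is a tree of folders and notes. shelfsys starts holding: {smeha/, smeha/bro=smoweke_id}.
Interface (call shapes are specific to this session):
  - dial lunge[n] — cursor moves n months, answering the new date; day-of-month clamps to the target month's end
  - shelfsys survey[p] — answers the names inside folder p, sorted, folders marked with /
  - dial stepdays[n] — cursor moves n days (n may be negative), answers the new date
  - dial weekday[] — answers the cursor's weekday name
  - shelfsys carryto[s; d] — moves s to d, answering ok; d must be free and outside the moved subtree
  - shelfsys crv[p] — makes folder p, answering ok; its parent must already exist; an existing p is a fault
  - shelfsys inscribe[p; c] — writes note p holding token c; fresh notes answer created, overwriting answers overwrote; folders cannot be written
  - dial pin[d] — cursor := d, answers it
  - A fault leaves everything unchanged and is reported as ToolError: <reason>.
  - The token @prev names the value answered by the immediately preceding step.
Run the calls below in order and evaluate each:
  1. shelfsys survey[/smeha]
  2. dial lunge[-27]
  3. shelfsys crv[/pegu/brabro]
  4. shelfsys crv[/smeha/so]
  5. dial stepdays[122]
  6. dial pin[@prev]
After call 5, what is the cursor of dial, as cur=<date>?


% shelfsys survey p→/smeha
  [bro]
% dial lunge n→-27
  2161-12-10
% shelfsys crv p→/pegu/brabro
  ToolError: no parent
% shelfsys crv p→/smeha/so
  ok
% dial stepdays n→122
  2162-04-11
% dial pin d→@prev
  2162-04-11

Answer: cur=2162-04-11
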